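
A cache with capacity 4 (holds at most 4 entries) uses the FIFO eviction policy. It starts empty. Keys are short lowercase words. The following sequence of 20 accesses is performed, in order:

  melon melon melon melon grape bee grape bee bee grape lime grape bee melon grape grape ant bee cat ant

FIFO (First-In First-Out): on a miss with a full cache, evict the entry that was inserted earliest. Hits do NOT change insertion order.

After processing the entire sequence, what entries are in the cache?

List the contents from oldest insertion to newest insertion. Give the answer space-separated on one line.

Answer: bee lime ant cat

Derivation:
FIFO simulation (capacity=4):
  1. access melon: MISS. Cache (old->new): [melon]
  2. access melon: HIT. Cache (old->new): [melon]
  3. access melon: HIT. Cache (old->new): [melon]
  4. access melon: HIT. Cache (old->new): [melon]
  5. access grape: MISS. Cache (old->new): [melon grape]
  6. access bee: MISS. Cache (old->new): [melon grape bee]
  7. access grape: HIT. Cache (old->new): [melon grape bee]
  8. access bee: HIT. Cache (old->new): [melon grape bee]
  9. access bee: HIT. Cache (old->new): [melon grape bee]
  10. access grape: HIT. Cache (old->new): [melon grape bee]
  11. access lime: MISS. Cache (old->new): [melon grape bee lime]
  12. access grape: HIT. Cache (old->new): [melon grape bee lime]
  13. access bee: HIT. Cache (old->new): [melon grape bee lime]
  14. access melon: HIT. Cache (old->new): [melon grape bee lime]
  15. access grape: HIT. Cache (old->new): [melon grape bee lime]
  16. access grape: HIT. Cache (old->new): [melon grape bee lime]
  17. access ant: MISS, evict melon. Cache (old->new): [grape bee lime ant]
  18. access bee: HIT. Cache (old->new): [grape bee lime ant]
  19. access cat: MISS, evict grape. Cache (old->new): [bee lime ant cat]
  20. access ant: HIT. Cache (old->new): [bee lime ant cat]
Total: 14 hits, 6 misses, 2 evictions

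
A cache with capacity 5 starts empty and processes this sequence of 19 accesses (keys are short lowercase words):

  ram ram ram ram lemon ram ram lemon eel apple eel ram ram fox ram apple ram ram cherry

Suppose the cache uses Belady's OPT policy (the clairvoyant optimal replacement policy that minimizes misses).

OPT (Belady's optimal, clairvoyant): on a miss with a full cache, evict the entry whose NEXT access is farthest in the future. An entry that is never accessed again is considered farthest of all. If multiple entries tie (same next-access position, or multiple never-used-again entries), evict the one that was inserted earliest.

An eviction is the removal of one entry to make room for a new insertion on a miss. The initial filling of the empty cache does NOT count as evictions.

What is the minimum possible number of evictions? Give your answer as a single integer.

Answer: 1

Derivation:
OPT (Belady) simulation (capacity=5):
  1. access ram: MISS. Cache: [ram]
  2. access ram: HIT. Next use of ram: step 3. Cache: [ram]
  3. access ram: HIT. Next use of ram: step 4. Cache: [ram]
  4. access ram: HIT. Next use of ram: step 6. Cache: [ram]
  5. access lemon: MISS. Cache: [ram lemon]
  6. access ram: HIT. Next use of ram: step 7. Cache: [ram lemon]
  7. access ram: HIT. Next use of ram: step 12. Cache: [ram lemon]
  8. access lemon: HIT. Next use of lemon: never. Cache: [ram lemon]
  9. access eel: MISS. Cache: [ram lemon eel]
  10. access apple: MISS. Cache: [ram lemon eel apple]
  11. access eel: HIT. Next use of eel: never. Cache: [ram lemon eel apple]
  12. access ram: HIT. Next use of ram: step 13. Cache: [ram lemon eel apple]
  13. access ram: HIT. Next use of ram: step 15. Cache: [ram lemon eel apple]
  14. access fox: MISS. Cache: [ram lemon eel apple fox]
  15. access ram: HIT. Next use of ram: step 17. Cache: [ram lemon eel apple fox]
  16. access apple: HIT. Next use of apple: never. Cache: [ram lemon eel apple fox]
  17. access ram: HIT. Next use of ram: step 18. Cache: [ram lemon eel apple fox]
  18. access ram: HIT. Next use of ram: never. Cache: [ram lemon eel apple fox]
  19. access cherry: MISS, evict ram (next use: never). Cache: [lemon eel apple fox cherry]
Total: 13 hits, 6 misses, 1 evictions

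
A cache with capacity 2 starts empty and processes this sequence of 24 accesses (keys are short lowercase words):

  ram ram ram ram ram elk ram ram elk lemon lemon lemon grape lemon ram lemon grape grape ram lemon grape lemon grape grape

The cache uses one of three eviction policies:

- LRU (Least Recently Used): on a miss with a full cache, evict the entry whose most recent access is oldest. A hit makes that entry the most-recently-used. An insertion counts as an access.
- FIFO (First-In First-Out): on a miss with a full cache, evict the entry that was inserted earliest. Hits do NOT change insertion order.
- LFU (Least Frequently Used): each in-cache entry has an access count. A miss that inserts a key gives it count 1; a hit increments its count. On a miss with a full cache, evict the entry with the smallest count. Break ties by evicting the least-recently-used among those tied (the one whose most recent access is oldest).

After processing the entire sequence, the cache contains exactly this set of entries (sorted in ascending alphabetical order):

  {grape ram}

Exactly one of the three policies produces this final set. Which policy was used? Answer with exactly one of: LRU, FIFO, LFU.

Simulating under each policy and comparing final sets:
  LRU: final set = {grape lemon} -> differs
  FIFO: final set = {grape lemon} -> differs
  LFU: final set = {grape ram} -> MATCHES target
Only LFU produces the target set.

Answer: LFU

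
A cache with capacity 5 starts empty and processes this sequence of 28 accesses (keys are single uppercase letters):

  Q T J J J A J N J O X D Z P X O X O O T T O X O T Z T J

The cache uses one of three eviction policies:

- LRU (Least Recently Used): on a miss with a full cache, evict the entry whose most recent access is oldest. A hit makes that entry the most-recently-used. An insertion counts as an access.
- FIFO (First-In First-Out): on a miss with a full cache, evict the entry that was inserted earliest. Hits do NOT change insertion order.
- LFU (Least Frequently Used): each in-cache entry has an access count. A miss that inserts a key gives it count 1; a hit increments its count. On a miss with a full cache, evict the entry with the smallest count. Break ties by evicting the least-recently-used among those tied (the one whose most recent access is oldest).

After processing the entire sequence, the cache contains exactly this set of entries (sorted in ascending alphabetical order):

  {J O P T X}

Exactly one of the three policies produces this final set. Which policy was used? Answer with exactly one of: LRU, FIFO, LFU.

Simulating under each policy and comparing final sets:
  LRU: final set = {J O T X Z} -> differs
  FIFO: final set = {J O P T X} -> MATCHES target
  LFU: final set = {J O T X Z} -> differs
Only FIFO produces the target set.

Answer: FIFO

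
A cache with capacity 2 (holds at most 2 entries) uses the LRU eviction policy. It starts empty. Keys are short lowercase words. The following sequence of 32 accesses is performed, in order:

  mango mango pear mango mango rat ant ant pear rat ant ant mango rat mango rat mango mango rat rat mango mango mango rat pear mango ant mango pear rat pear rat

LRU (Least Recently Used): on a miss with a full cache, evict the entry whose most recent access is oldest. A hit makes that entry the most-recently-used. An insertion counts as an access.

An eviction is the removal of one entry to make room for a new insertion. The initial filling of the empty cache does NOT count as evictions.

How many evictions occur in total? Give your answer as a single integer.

LRU simulation (capacity=2):
  1. access mango: MISS. Cache (LRU->MRU): [mango]
  2. access mango: HIT. Cache (LRU->MRU): [mango]
  3. access pear: MISS. Cache (LRU->MRU): [mango pear]
  4. access mango: HIT. Cache (LRU->MRU): [pear mango]
  5. access mango: HIT. Cache (LRU->MRU): [pear mango]
  6. access rat: MISS, evict pear. Cache (LRU->MRU): [mango rat]
  7. access ant: MISS, evict mango. Cache (LRU->MRU): [rat ant]
  8. access ant: HIT. Cache (LRU->MRU): [rat ant]
  9. access pear: MISS, evict rat. Cache (LRU->MRU): [ant pear]
  10. access rat: MISS, evict ant. Cache (LRU->MRU): [pear rat]
  11. access ant: MISS, evict pear. Cache (LRU->MRU): [rat ant]
  12. access ant: HIT. Cache (LRU->MRU): [rat ant]
  13. access mango: MISS, evict rat. Cache (LRU->MRU): [ant mango]
  14. access rat: MISS, evict ant. Cache (LRU->MRU): [mango rat]
  15. access mango: HIT. Cache (LRU->MRU): [rat mango]
  16. access rat: HIT. Cache (LRU->MRU): [mango rat]
  17. access mango: HIT. Cache (LRU->MRU): [rat mango]
  18. access mango: HIT. Cache (LRU->MRU): [rat mango]
  19. access rat: HIT. Cache (LRU->MRU): [mango rat]
  20. access rat: HIT. Cache (LRU->MRU): [mango rat]
  21. access mango: HIT. Cache (LRU->MRU): [rat mango]
  22. access mango: HIT. Cache (LRU->MRU): [rat mango]
  23. access mango: HIT. Cache (LRU->MRU): [rat mango]
  24. access rat: HIT. Cache (LRU->MRU): [mango rat]
  25. access pear: MISS, evict mango. Cache (LRU->MRU): [rat pear]
  26. access mango: MISS, evict rat. Cache (LRU->MRU): [pear mango]
  27. access ant: MISS, evict pear. Cache (LRU->MRU): [mango ant]
  28. access mango: HIT. Cache (LRU->MRU): [ant mango]
  29. access pear: MISS, evict ant. Cache (LRU->MRU): [mango pear]
  30. access rat: MISS, evict mango. Cache (LRU->MRU): [pear rat]
  31. access pear: HIT. Cache (LRU->MRU): [rat pear]
  32. access rat: HIT. Cache (LRU->MRU): [pear rat]
Total: 18 hits, 14 misses, 12 evictions

Answer: 12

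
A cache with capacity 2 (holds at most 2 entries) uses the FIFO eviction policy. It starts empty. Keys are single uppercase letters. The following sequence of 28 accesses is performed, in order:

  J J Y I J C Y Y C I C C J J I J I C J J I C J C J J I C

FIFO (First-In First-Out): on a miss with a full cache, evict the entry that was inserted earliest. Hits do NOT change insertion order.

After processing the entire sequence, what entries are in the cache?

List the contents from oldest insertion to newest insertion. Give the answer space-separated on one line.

Answer: I C

Derivation:
FIFO simulation (capacity=2):
  1. access J: MISS. Cache (old->new): [J]
  2. access J: HIT. Cache (old->new): [J]
  3. access Y: MISS. Cache (old->new): [J Y]
  4. access I: MISS, evict J. Cache (old->new): [Y I]
  5. access J: MISS, evict Y. Cache (old->new): [I J]
  6. access C: MISS, evict I. Cache (old->new): [J C]
  7. access Y: MISS, evict J. Cache (old->new): [C Y]
  8. access Y: HIT. Cache (old->new): [C Y]
  9. access C: HIT. Cache (old->new): [C Y]
  10. access I: MISS, evict C. Cache (old->new): [Y I]
  11. access C: MISS, evict Y. Cache (old->new): [I C]
  12. access C: HIT. Cache (old->new): [I C]
  13. access J: MISS, evict I. Cache (old->new): [C J]
  14. access J: HIT. Cache (old->new): [C J]
  15. access I: MISS, evict C. Cache (old->new): [J I]
  16. access J: HIT. Cache (old->new): [J I]
  17. access I: HIT. Cache (old->new): [J I]
  18. access C: MISS, evict J. Cache (old->new): [I C]
  19. access J: MISS, evict I. Cache (old->new): [C J]
  20. access J: HIT. Cache (old->new): [C J]
  21. access I: MISS, evict C. Cache (old->new): [J I]
  22. access C: MISS, evict J. Cache (old->new): [I C]
  23. access J: MISS, evict I. Cache (old->new): [C J]
  24. access C: HIT. Cache (old->new): [C J]
  25. access J: HIT. Cache (old->new): [C J]
  26. access J: HIT. Cache (old->new): [C J]
  27. access I: MISS, evict C. Cache (old->new): [J I]
  28. access C: MISS, evict J. Cache (old->new): [I C]
Total: 11 hits, 17 misses, 15 evictions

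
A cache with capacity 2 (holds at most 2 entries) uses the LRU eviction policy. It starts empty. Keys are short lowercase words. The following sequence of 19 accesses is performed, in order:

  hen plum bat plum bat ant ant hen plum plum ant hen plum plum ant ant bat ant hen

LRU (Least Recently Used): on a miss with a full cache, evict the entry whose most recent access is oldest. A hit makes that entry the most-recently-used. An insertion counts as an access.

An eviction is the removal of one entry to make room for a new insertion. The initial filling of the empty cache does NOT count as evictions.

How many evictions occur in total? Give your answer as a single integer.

LRU simulation (capacity=2):
  1. access hen: MISS. Cache (LRU->MRU): [hen]
  2. access plum: MISS. Cache (LRU->MRU): [hen plum]
  3. access bat: MISS, evict hen. Cache (LRU->MRU): [plum bat]
  4. access plum: HIT. Cache (LRU->MRU): [bat plum]
  5. access bat: HIT. Cache (LRU->MRU): [plum bat]
  6. access ant: MISS, evict plum. Cache (LRU->MRU): [bat ant]
  7. access ant: HIT. Cache (LRU->MRU): [bat ant]
  8. access hen: MISS, evict bat. Cache (LRU->MRU): [ant hen]
  9. access plum: MISS, evict ant. Cache (LRU->MRU): [hen plum]
  10. access plum: HIT. Cache (LRU->MRU): [hen plum]
  11. access ant: MISS, evict hen. Cache (LRU->MRU): [plum ant]
  12. access hen: MISS, evict plum. Cache (LRU->MRU): [ant hen]
  13. access plum: MISS, evict ant. Cache (LRU->MRU): [hen plum]
  14. access plum: HIT. Cache (LRU->MRU): [hen plum]
  15. access ant: MISS, evict hen. Cache (LRU->MRU): [plum ant]
  16. access ant: HIT. Cache (LRU->MRU): [plum ant]
  17. access bat: MISS, evict plum. Cache (LRU->MRU): [ant bat]
  18. access ant: HIT. Cache (LRU->MRU): [bat ant]
  19. access hen: MISS, evict bat. Cache (LRU->MRU): [ant hen]
Total: 7 hits, 12 misses, 10 evictions

Answer: 10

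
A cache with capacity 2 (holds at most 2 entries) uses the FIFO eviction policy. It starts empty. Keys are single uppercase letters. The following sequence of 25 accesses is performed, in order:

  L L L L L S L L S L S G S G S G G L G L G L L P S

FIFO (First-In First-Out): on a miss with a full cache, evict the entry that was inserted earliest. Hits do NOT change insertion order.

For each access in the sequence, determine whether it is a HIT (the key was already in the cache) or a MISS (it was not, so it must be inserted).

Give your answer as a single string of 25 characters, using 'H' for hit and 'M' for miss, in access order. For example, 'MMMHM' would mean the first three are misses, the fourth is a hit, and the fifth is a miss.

Answer: MHHHHMHHHHHMHHHHHMHHHHHMM

Derivation:
FIFO simulation (capacity=2):
  1. access L: MISS. Cache (old->new): [L]
  2. access L: HIT. Cache (old->new): [L]
  3. access L: HIT. Cache (old->new): [L]
  4. access L: HIT. Cache (old->new): [L]
  5. access L: HIT. Cache (old->new): [L]
  6. access S: MISS. Cache (old->new): [L S]
  7. access L: HIT. Cache (old->new): [L S]
  8. access L: HIT. Cache (old->new): [L S]
  9. access S: HIT. Cache (old->new): [L S]
  10. access L: HIT. Cache (old->new): [L S]
  11. access S: HIT. Cache (old->new): [L S]
  12. access G: MISS, evict L. Cache (old->new): [S G]
  13. access S: HIT. Cache (old->new): [S G]
  14. access G: HIT. Cache (old->new): [S G]
  15. access S: HIT. Cache (old->new): [S G]
  16. access G: HIT. Cache (old->new): [S G]
  17. access G: HIT. Cache (old->new): [S G]
  18. access L: MISS, evict S. Cache (old->new): [G L]
  19. access G: HIT. Cache (old->new): [G L]
  20. access L: HIT. Cache (old->new): [G L]
  21. access G: HIT. Cache (old->new): [G L]
  22. access L: HIT. Cache (old->new): [G L]
  23. access L: HIT. Cache (old->new): [G L]
  24. access P: MISS, evict G. Cache (old->new): [L P]
  25. access S: MISS, evict L. Cache (old->new): [P S]
Total: 19 hits, 6 misses, 4 evictions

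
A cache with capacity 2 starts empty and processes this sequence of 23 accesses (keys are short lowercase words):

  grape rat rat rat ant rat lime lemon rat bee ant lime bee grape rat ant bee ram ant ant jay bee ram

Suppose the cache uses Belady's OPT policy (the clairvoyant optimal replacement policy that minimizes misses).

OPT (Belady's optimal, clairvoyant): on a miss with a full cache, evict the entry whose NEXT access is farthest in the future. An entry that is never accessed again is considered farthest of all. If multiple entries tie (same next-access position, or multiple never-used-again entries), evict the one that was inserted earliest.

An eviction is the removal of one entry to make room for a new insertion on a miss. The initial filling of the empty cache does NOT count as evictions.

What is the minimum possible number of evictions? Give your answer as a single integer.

OPT (Belady) simulation (capacity=2):
  1. access grape: MISS. Cache: [grape]
  2. access rat: MISS. Cache: [grape rat]
  3. access rat: HIT. Next use of rat: step 4. Cache: [grape rat]
  4. access rat: HIT. Next use of rat: step 6. Cache: [grape rat]
  5. access ant: MISS, evict grape (next use: step 14). Cache: [rat ant]
  6. access rat: HIT. Next use of rat: step 9. Cache: [rat ant]
  7. access lime: MISS, evict ant (next use: step 11). Cache: [rat lime]
  8. access lemon: MISS, evict lime (next use: step 12). Cache: [rat lemon]
  9. access rat: HIT. Next use of rat: step 15. Cache: [rat lemon]
  10. access bee: MISS, evict lemon (next use: never). Cache: [rat bee]
  11. access ant: MISS, evict rat (next use: step 15). Cache: [bee ant]
  12. access lime: MISS, evict ant (next use: step 16). Cache: [bee lime]
  13. access bee: HIT. Next use of bee: step 17. Cache: [bee lime]
  14. access grape: MISS, evict lime (next use: never). Cache: [bee grape]
  15. access rat: MISS, evict grape (next use: never). Cache: [bee rat]
  16. access ant: MISS, evict rat (next use: never). Cache: [bee ant]
  17. access bee: HIT. Next use of bee: step 22. Cache: [bee ant]
  18. access ram: MISS, evict bee (next use: step 22). Cache: [ant ram]
  19. access ant: HIT. Next use of ant: step 20. Cache: [ant ram]
  20. access ant: HIT. Next use of ant: never. Cache: [ant ram]
  21. access jay: MISS, evict ant (next use: never). Cache: [ram jay]
  22. access bee: MISS, evict jay (next use: never). Cache: [ram bee]
  23. access ram: HIT. Next use of ram: never. Cache: [ram bee]
Total: 9 hits, 14 misses, 12 evictions

Answer: 12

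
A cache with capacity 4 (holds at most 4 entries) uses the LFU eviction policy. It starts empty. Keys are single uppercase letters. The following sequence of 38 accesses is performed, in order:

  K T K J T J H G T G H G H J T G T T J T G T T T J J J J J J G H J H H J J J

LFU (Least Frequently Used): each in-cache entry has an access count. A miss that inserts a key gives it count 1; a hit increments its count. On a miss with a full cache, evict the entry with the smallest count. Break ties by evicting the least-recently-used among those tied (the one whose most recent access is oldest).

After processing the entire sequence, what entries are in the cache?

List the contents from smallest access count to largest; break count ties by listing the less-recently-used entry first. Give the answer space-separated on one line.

Answer: H G T J

Derivation:
LFU simulation (capacity=4):
  1. access K: MISS. Cache: [K(c=1)]
  2. access T: MISS. Cache: [K(c=1) T(c=1)]
  3. access K: HIT, count now 2. Cache: [T(c=1) K(c=2)]
  4. access J: MISS. Cache: [T(c=1) J(c=1) K(c=2)]
  5. access T: HIT, count now 2. Cache: [J(c=1) K(c=2) T(c=2)]
  6. access J: HIT, count now 2. Cache: [K(c=2) T(c=2) J(c=2)]
  7. access H: MISS. Cache: [H(c=1) K(c=2) T(c=2) J(c=2)]
  8. access G: MISS, evict H(c=1). Cache: [G(c=1) K(c=2) T(c=2) J(c=2)]
  9. access T: HIT, count now 3. Cache: [G(c=1) K(c=2) J(c=2) T(c=3)]
  10. access G: HIT, count now 2. Cache: [K(c=2) J(c=2) G(c=2) T(c=3)]
  11. access H: MISS, evict K(c=2). Cache: [H(c=1) J(c=2) G(c=2) T(c=3)]
  12. access G: HIT, count now 3. Cache: [H(c=1) J(c=2) T(c=3) G(c=3)]
  13. access H: HIT, count now 2. Cache: [J(c=2) H(c=2) T(c=3) G(c=3)]
  14. access J: HIT, count now 3. Cache: [H(c=2) T(c=3) G(c=3) J(c=3)]
  15. access T: HIT, count now 4. Cache: [H(c=2) G(c=3) J(c=3) T(c=4)]
  16. access G: HIT, count now 4. Cache: [H(c=2) J(c=3) T(c=4) G(c=4)]
  17. access T: HIT, count now 5. Cache: [H(c=2) J(c=3) G(c=4) T(c=5)]
  18. access T: HIT, count now 6. Cache: [H(c=2) J(c=3) G(c=4) T(c=6)]
  19. access J: HIT, count now 4. Cache: [H(c=2) G(c=4) J(c=4) T(c=6)]
  20. access T: HIT, count now 7. Cache: [H(c=2) G(c=4) J(c=4) T(c=7)]
  21. access G: HIT, count now 5. Cache: [H(c=2) J(c=4) G(c=5) T(c=7)]
  22. access T: HIT, count now 8. Cache: [H(c=2) J(c=4) G(c=5) T(c=8)]
  23. access T: HIT, count now 9. Cache: [H(c=2) J(c=4) G(c=5) T(c=9)]
  24. access T: HIT, count now 10. Cache: [H(c=2) J(c=4) G(c=5) T(c=10)]
  25. access J: HIT, count now 5. Cache: [H(c=2) G(c=5) J(c=5) T(c=10)]
  26. access J: HIT, count now 6. Cache: [H(c=2) G(c=5) J(c=6) T(c=10)]
  27. access J: HIT, count now 7. Cache: [H(c=2) G(c=5) J(c=7) T(c=10)]
  28. access J: HIT, count now 8. Cache: [H(c=2) G(c=5) J(c=8) T(c=10)]
  29. access J: HIT, count now 9. Cache: [H(c=2) G(c=5) J(c=9) T(c=10)]
  30. access J: HIT, count now 10. Cache: [H(c=2) G(c=5) T(c=10) J(c=10)]
  31. access G: HIT, count now 6. Cache: [H(c=2) G(c=6) T(c=10) J(c=10)]
  32. access H: HIT, count now 3. Cache: [H(c=3) G(c=6) T(c=10) J(c=10)]
  33. access J: HIT, count now 11. Cache: [H(c=3) G(c=6) T(c=10) J(c=11)]
  34. access H: HIT, count now 4. Cache: [H(c=4) G(c=6) T(c=10) J(c=11)]
  35. access H: HIT, count now 5. Cache: [H(c=5) G(c=6) T(c=10) J(c=11)]
  36. access J: HIT, count now 12. Cache: [H(c=5) G(c=6) T(c=10) J(c=12)]
  37. access J: HIT, count now 13. Cache: [H(c=5) G(c=6) T(c=10) J(c=13)]
  38. access J: HIT, count now 14. Cache: [H(c=5) G(c=6) T(c=10) J(c=14)]
Total: 32 hits, 6 misses, 2 evictions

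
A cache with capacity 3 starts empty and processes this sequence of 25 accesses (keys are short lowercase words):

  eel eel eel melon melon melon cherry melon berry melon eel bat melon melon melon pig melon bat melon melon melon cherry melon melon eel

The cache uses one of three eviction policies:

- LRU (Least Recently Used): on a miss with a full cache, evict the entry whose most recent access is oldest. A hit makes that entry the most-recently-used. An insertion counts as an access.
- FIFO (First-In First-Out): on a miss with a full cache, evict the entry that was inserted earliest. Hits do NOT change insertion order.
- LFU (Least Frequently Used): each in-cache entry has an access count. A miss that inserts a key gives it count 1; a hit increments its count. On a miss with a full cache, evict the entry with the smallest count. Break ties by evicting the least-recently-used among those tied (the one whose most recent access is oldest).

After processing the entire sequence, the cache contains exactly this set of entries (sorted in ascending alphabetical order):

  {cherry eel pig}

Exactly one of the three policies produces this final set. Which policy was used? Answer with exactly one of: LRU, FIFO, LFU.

Answer: FIFO

Derivation:
Simulating under each policy and comparing final sets:
  LRU: final set = {cherry eel melon} -> differs
  FIFO: final set = {cherry eel pig} -> MATCHES target
  LFU: final set = {cherry eel melon} -> differs
Only FIFO produces the target set.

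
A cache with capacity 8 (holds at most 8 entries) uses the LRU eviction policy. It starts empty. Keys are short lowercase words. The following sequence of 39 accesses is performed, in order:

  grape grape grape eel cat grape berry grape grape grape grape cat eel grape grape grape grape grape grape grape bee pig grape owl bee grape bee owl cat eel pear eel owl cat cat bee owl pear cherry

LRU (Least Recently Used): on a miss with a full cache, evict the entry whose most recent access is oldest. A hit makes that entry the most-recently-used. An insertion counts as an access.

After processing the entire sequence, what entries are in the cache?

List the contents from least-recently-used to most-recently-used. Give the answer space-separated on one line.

LRU simulation (capacity=8):
  1. access grape: MISS. Cache (LRU->MRU): [grape]
  2. access grape: HIT. Cache (LRU->MRU): [grape]
  3. access grape: HIT. Cache (LRU->MRU): [grape]
  4. access eel: MISS. Cache (LRU->MRU): [grape eel]
  5. access cat: MISS. Cache (LRU->MRU): [grape eel cat]
  6. access grape: HIT. Cache (LRU->MRU): [eel cat grape]
  7. access berry: MISS. Cache (LRU->MRU): [eel cat grape berry]
  8. access grape: HIT. Cache (LRU->MRU): [eel cat berry grape]
  9. access grape: HIT. Cache (LRU->MRU): [eel cat berry grape]
  10. access grape: HIT. Cache (LRU->MRU): [eel cat berry grape]
  11. access grape: HIT. Cache (LRU->MRU): [eel cat berry grape]
  12. access cat: HIT. Cache (LRU->MRU): [eel berry grape cat]
  13. access eel: HIT. Cache (LRU->MRU): [berry grape cat eel]
  14. access grape: HIT. Cache (LRU->MRU): [berry cat eel grape]
  15. access grape: HIT. Cache (LRU->MRU): [berry cat eel grape]
  16. access grape: HIT. Cache (LRU->MRU): [berry cat eel grape]
  17. access grape: HIT. Cache (LRU->MRU): [berry cat eel grape]
  18. access grape: HIT. Cache (LRU->MRU): [berry cat eel grape]
  19. access grape: HIT. Cache (LRU->MRU): [berry cat eel grape]
  20. access grape: HIT. Cache (LRU->MRU): [berry cat eel grape]
  21. access bee: MISS. Cache (LRU->MRU): [berry cat eel grape bee]
  22. access pig: MISS. Cache (LRU->MRU): [berry cat eel grape bee pig]
  23. access grape: HIT. Cache (LRU->MRU): [berry cat eel bee pig grape]
  24. access owl: MISS. Cache (LRU->MRU): [berry cat eel bee pig grape owl]
  25. access bee: HIT. Cache (LRU->MRU): [berry cat eel pig grape owl bee]
  26. access grape: HIT. Cache (LRU->MRU): [berry cat eel pig owl bee grape]
  27. access bee: HIT. Cache (LRU->MRU): [berry cat eel pig owl grape bee]
  28. access owl: HIT. Cache (LRU->MRU): [berry cat eel pig grape bee owl]
  29. access cat: HIT. Cache (LRU->MRU): [berry eel pig grape bee owl cat]
  30. access eel: HIT. Cache (LRU->MRU): [berry pig grape bee owl cat eel]
  31. access pear: MISS. Cache (LRU->MRU): [berry pig grape bee owl cat eel pear]
  32. access eel: HIT. Cache (LRU->MRU): [berry pig grape bee owl cat pear eel]
  33. access owl: HIT. Cache (LRU->MRU): [berry pig grape bee cat pear eel owl]
  34. access cat: HIT. Cache (LRU->MRU): [berry pig grape bee pear eel owl cat]
  35. access cat: HIT. Cache (LRU->MRU): [berry pig grape bee pear eel owl cat]
  36. access bee: HIT. Cache (LRU->MRU): [berry pig grape pear eel owl cat bee]
  37. access owl: HIT. Cache (LRU->MRU): [berry pig grape pear eel cat bee owl]
  38. access pear: HIT. Cache (LRU->MRU): [berry pig grape eel cat bee owl pear]
  39. access cherry: MISS, evict berry. Cache (LRU->MRU): [pig grape eel cat bee owl pear cherry]
Total: 30 hits, 9 misses, 1 evictions

Answer: pig grape eel cat bee owl pear cherry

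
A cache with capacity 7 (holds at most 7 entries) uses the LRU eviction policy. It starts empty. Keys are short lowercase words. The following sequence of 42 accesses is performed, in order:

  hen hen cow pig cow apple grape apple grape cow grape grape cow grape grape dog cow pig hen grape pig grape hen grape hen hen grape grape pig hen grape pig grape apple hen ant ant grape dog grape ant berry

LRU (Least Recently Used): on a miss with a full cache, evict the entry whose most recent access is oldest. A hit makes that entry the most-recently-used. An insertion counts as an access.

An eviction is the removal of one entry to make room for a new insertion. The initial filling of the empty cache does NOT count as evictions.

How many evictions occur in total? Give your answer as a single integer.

LRU simulation (capacity=7):
  1. access hen: MISS. Cache (LRU->MRU): [hen]
  2. access hen: HIT. Cache (LRU->MRU): [hen]
  3. access cow: MISS. Cache (LRU->MRU): [hen cow]
  4. access pig: MISS. Cache (LRU->MRU): [hen cow pig]
  5. access cow: HIT. Cache (LRU->MRU): [hen pig cow]
  6. access apple: MISS. Cache (LRU->MRU): [hen pig cow apple]
  7. access grape: MISS. Cache (LRU->MRU): [hen pig cow apple grape]
  8. access apple: HIT. Cache (LRU->MRU): [hen pig cow grape apple]
  9. access grape: HIT. Cache (LRU->MRU): [hen pig cow apple grape]
  10. access cow: HIT. Cache (LRU->MRU): [hen pig apple grape cow]
  11. access grape: HIT. Cache (LRU->MRU): [hen pig apple cow grape]
  12. access grape: HIT. Cache (LRU->MRU): [hen pig apple cow grape]
  13. access cow: HIT. Cache (LRU->MRU): [hen pig apple grape cow]
  14. access grape: HIT. Cache (LRU->MRU): [hen pig apple cow grape]
  15. access grape: HIT. Cache (LRU->MRU): [hen pig apple cow grape]
  16. access dog: MISS. Cache (LRU->MRU): [hen pig apple cow grape dog]
  17. access cow: HIT. Cache (LRU->MRU): [hen pig apple grape dog cow]
  18. access pig: HIT. Cache (LRU->MRU): [hen apple grape dog cow pig]
  19. access hen: HIT. Cache (LRU->MRU): [apple grape dog cow pig hen]
  20. access grape: HIT. Cache (LRU->MRU): [apple dog cow pig hen grape]
  21. access pig: HIT. Cache (LRU->MRU): [apple dog cow hen grape pig]
  22. access grape: HIT. Cache (LRU->MRU): [apple dog cow hen pig grape]
  23. access hen: HIT. Cache (LRU->MRU): [apple dog cow pig grape hen]
  24. access grape: HIT. Cache (LRU->MRU): [apple dog cow pig hen grape]
  25. access hen: HIT. Cache (LRU->MRU): [apple dog cow pig grape hen]
  26. access hen: HIT. Cache (LRU->MRU): [apple dog cow pig grape hen]
  27. access grape: HIT. Cache (LRU->MRU): [apple dog cow pig hen grape]
  28. access grape: HIT. Cache (LRU->MRU): [apple dog cow pig hen grape]
  29. access pig: HIT. Cache (LRU->MRU): [apple dog cow hen grape pig]
  30. access hen: HIT. Cache (LRU->MRU): [apple dog cow grape pig hen]
  31. access grape: HIT. Cache (LRU->MRU): [apple dog cow pig hen grape]
  32. access pig: HIT. Cache (LRU->MRU): [apple dog cow hen grape pig]
  33. access grape: HIT. Cache (LRU->MRU): [apple dog cow hen pig grape]
  34. access apple: HIT. Cache (LRU->MRU): [dog cow hen pig grape apple]
  35. access hen: HIT. Cache (LRU->MRU): [dog cow pig grape apple hen]
  36. access ant: MISS. Cache (LRU->MRU): [dog cow pig grape apple hen ant]
  37. access ant: HIT. Cache (LRU->MRU): [dog cow pig grape apple hen ant]
  38. access grape: HIT. Cache (LRU->MRU): [dog cow pig apple hen ant grape]
  39. access dog: HIT. Cache (LRU->MRU): [cow pig apple hen ant grape dog]
  40. access grape: HIT. Cache (LRU->MRU): [cow pig apple hen ant dog grape]
  41. access ant: HIT. Cache (LRU->MRU): [cow pig apple hen dog grape ant]
  42. access berry: MISS, evict cow. Cache (LRU->MRU): [pig apple hen dog grape ant berry]
Total: 34 hits, 8 misses, 1 evictions

Answer: 1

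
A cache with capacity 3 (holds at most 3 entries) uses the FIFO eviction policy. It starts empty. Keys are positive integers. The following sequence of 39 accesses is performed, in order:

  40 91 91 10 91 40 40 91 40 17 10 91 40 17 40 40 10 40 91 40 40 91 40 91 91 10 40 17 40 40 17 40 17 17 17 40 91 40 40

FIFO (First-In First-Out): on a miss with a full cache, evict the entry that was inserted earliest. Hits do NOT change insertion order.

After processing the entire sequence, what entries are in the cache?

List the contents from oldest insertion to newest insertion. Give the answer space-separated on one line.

FIFO simulation (capacity=3):
  1. access 40: MISS. Cache (old->new): [40]
  2. access 91: MISS. Cache (old->new): [40 91]
  3. access 91: HIT. Cache (old->new): [40 91]
  4. access 10: MISS. Cache (old->new): [40 91 10]
  5. access 91: HIT. Cache (old->new): [40 91 10]
  6. access 40: HIT. Cache (old->new): [40 91 10]
  7. access 40: HIT. Cache (old->new): [40 91 10]
  8. access 91: HIT. Cache (old->new): [40 91 10]
  9. access 40: HIT. Cache (old->new): [40 91 10]
  10. access 17: MISS, evict 40. Cache (old->new): [91 10 17]
  11. access 10: HIT. Cache (old->new): [91 10 17]
  12. access 91: HIT. Cache (old->new): [91 10 17]
  13. access 40: MISS, evict 91. Cache (old->new): [10 17 40]
  14. access 17: HIT. Cache (old->new): [10 17 40]
  15. access 40: HIT. Cache (old->new): [10 17 40]
  16. access 40: HIT. Cache (old->new): [10 17 40]
  17. access 10: HIT. Cache (old->new): [10 17 40]
  18. access 40: HIT. Cache (old->new): [10 17 40]
  19. access 91: MISS, evict 10. Cache (old->new): [17 40 91]
  20. access 40: HIT. Cache (old->new): [17 40 91]
  21. access 40: HIT. Cache (old->new): [17 40 91]
  22. access 91: HIT. Cache (old->new): [17 40 91]
  23. access 40: HIT. Cache (old->new): [17 40 91]
  24. access 91: HIT. Cache (old->new): [17 40 91]
  25. access 91: HIT. Cache (old->new): [17 40 91]
  26. access 10: MISS, evict 17. Cache (old->new): [40 91 10]
  27. access 40: HIT. Cache (old->new): [40 91 10]
  28. access 17: MISS, evict 40. Cache (old->new): [91 10 17]
  29. access 40: MISS, evict 91. Cache (old->new): [10 17 40]
  30. access 40: HIT. Cache (old->new): [10 17 40]
  31. access 17: HIT. Cache (old->new): [10 17 40]
  32. access 40: HIT. Cache (old->new): [10 17 40]
  33. access 17: HIT. Cache (old->new): [10 17 40]
  34. access 17: HIT. Cache (old->new): [10 17 40]
  35. access 17: HIT. Cache (old->new): [10 17 40]
  36. access 40: HIT. Cache (old->new): [10 17 40]
  37. access 91: MISS, evict 10. Cache (old->new): [17 40 91]
  38. access 40: HIT. Cache (old->new): [17 40 91]
  39. access 40: HIT. Cache (old->new): [17 40 91]
Total: 29 hits, 10 misses, 7 evictions

Answer: 17 40 91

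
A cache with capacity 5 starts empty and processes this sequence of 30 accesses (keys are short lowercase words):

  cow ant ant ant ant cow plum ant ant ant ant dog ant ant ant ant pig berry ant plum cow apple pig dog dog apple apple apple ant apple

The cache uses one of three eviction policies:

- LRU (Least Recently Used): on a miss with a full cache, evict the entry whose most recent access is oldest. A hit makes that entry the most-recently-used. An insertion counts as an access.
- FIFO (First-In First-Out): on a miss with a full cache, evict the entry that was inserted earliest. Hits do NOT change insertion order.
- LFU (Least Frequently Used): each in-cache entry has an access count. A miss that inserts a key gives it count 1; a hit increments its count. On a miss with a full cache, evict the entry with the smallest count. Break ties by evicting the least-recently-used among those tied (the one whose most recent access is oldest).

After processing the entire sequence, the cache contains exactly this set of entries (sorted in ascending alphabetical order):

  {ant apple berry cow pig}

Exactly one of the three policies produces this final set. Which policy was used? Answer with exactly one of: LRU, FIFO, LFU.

Simulating under each policy and comparing final sets:
  LRU: final set = {ant apple cow dog pig} -> differs
  FIFO: final set = {ant apple berry cow pig} -> MATCHES target
  LFU: final set = {ant apple cow dog pig} -> differs
Only FIFO produces the target set.

Answer: FIFO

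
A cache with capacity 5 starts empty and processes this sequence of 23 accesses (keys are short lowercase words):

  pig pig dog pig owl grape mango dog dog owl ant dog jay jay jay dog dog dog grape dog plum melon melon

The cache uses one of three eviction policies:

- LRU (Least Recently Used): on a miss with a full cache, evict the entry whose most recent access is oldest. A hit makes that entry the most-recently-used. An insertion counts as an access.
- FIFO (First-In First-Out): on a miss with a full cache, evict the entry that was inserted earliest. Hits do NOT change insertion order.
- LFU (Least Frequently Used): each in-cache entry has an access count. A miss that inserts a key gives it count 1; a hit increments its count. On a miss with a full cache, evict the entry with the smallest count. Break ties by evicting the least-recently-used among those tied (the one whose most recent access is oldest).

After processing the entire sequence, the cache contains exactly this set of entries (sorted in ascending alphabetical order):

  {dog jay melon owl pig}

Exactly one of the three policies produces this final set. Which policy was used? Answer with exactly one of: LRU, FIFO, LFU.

Answer: LFU

Derivation:
Simulating under each policy and comparing final sets:
  LRU: final set = {dog grape jay melon plum} -> differs
  FIFO: final set = {ant dog jay melon plum} -> differs
  LFU: final set = {dog jay melon owl pig} -> MATCHES target
Only LFU produces the target set.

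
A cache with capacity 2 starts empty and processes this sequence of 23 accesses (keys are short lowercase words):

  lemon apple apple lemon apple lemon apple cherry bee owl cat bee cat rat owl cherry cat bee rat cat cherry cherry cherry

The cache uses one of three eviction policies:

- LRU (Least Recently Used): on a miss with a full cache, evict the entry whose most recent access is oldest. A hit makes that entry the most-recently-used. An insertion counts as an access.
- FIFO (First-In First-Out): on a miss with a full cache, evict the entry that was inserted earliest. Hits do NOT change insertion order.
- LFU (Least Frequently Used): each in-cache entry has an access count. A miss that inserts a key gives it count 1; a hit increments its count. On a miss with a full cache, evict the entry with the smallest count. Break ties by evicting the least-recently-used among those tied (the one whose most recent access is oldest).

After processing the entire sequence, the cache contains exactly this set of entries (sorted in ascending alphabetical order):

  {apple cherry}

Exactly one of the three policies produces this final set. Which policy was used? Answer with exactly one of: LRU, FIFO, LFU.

Answer: LFU

Derivation:
Simulating under each policy and comparing final sets:
  LRU: final set = {cat cherry} -> differs
  FIFO: final set = {cat cherry} -> differs
  LFU: final set = {apple cherry} -> MATCHES target
Only LFU produces the target set.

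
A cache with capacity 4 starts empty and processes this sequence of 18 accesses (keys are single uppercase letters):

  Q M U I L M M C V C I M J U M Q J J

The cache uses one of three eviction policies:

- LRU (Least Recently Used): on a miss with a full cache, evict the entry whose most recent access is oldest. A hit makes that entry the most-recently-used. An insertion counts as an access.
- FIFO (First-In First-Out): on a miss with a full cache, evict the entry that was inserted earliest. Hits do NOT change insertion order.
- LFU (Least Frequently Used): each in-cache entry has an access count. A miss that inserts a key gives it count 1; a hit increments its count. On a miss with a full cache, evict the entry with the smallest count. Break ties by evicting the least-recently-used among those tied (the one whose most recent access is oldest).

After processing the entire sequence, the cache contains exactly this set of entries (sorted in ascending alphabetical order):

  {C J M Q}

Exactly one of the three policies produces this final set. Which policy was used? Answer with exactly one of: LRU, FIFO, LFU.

Answer: LFU

Derivation:
Simulating under each policy and comparing final sets:
  LRU: final set = {J M Q U} -> differs
  FIFO: final set = {J M Q U} -> differs
  LFU: final set = {C J M Q} -> MATCHES target
Only LFU produces the target set.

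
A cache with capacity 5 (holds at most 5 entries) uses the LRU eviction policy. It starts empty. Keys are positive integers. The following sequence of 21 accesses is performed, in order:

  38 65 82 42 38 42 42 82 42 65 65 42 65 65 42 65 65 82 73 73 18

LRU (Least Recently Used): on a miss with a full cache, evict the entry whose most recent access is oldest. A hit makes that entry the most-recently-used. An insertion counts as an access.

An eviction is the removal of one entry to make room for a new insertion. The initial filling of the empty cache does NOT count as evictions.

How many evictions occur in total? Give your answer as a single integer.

LRU simulation (capacity=5):
  1. access 38: MISS. Cache (LRU->MRU): [38]
  2. access 65: MISS. Cache (LRU->MRU): [38 65]
  3. access 82: MISS. Cache (LRU->MRU): [38 65 82]
  4. access 42: MISS. Cache (LRU->MRU): [38 65 82 42]
  5. access 38: HIT. Cache (LRU->MRU): [65 82 42 38]
  6. access 42: HIT. Cache (LRU->MRU): [65 82 38 42]
  7. access 42: HIT. Cache (LRU->MRU): [65 82 38 42]
  8. access 82: HIT. Cache (LRU->MRU): [65 38 42 82]
  9. access 42: HIT. Cache (LRU->MRU): [65 38 82 42]
  10. access 65: HIT. Cache (LRU->MRU): [38 82 42 65]
  11. access 65: HIT. Cache (LRU->MRU): [38 82 42 65]
  12. access 42: HIT. Cache (LRU->MRU): [38 82 65 42]
  13. access 65: HIT. Cache (LRU->MRU): [38 82 42 65]
  14. access 65: HIT. Cache (LRU->MRU): [38 82 42 65]
  15. access 42: HIT. Cache (LRU->MRU): [38 82 65 42]
  16. access 65: HIT. Cache (LRU->MRU): [38 82 42 65]
  17. access 65: HIT. Cache (LRU->MRU): [38 82 42 65]
  18. access 82: HIT. Cache (LRU->MRU): [38 42 65 82]
  19. access 73: MISS. Cache (LRU->MRU): [38 42 65 82 73]
  20. access 73: HIT. Cache (LRU->MRU): [38 42 65 82 73]
  21. access 18: MISS, evict 38. Cache (LRU->MRU): [42 65 82 73 18]
Total: 15 hits, 6 misses, 1 evictions

Answer: 1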